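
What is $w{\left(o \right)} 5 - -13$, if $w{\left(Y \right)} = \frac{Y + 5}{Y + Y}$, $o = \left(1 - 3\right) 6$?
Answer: $\frac{347}{24} \approx 14.458$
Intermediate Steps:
$o = -12$ ($o = \left(-2\right) 6 = -12$)
$w{\left(Y \right)} = \frac{5 + Y}{2 Y}$
$w{\left(o \right)} 5 - -13 = \frac{5 - 12}{2 \left(-12\right)} 5 - -13 = \frac{1}{2} \left(- \frac{1}{12}\right) \left(-7\right) 5 + 13 = \frac{7}{24} \cdot 5 + 13 = \frac{35}{24} + 13 = \frac{347}{24}$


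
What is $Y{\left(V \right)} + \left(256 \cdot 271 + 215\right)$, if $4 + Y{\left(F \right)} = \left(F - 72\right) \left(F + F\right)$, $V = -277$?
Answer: $262933$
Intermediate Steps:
$Y{\left(F \right)} = -4 + 2 F \left(-72 + F\right)$ ($Y{\left(F \right)} = -4 + \left(F - 72\right) \left(F + F\right) = -4 + \left(-72 + F\right) 2 F = -4 + 2 F \left(-72 + F\right)$)
$Y{\left(V \right)} + \left(256 \cdot 271 + 215\right) = \left(-4 - -39888 + 2 \left(-277\right)^{2}\right) + \left(256 \cdot 271 + 215\right) = \left(-4 + 39888 + 2 \cdot 76729\right) + \left(69376 + 215\right) = \left(-4 + 39888 + 153458\right) + 69591 = 193342 + 69591 = 262933$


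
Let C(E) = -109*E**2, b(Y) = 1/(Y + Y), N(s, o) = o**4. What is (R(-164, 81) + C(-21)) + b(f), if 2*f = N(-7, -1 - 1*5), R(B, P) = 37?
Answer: -62249471/1296 ≈ -48032.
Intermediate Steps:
f = 648 (f = (-1 - 1*5)**4/2 = (-1 - 5)**4/2 = (1/2)*(-6)**4 = (1/2)*1296 = 648)
b(Y) = 1/(2*Y)
(R(-164, 81) + C(-21)) + b(f) = (37 - 109*(-21)**2) + (1/2)/648 = (37 - 109*441) + (1/2)*(1/648) = (37 - 48069) + 1/1296 = -48032 + 1/1296 = -62249471/1296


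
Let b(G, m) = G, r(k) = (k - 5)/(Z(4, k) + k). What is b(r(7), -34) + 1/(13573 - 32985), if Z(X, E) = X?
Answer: 38813/213532 ≈ 0.18177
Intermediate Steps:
r(k) = (-5 + k)/(4 + k) (r(k) = (k - 5)/(4 + k) = (-5 + k)/(4 + k))
b(r(7), -34) + 1/(13573 - 32985) = (-5 + 7)/(4 + 7) + 1/(13573 - 32985) = 2/11 + 1/(-19412) = (1/11)*2 - 1/19412 = 2/11 - 1/19412 = 38813/213532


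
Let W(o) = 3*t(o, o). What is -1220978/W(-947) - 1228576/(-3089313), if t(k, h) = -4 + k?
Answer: 419498703938/979312221 ≈ 428.36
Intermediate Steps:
W(o) = -12 + 3*o (W(o) = 3*(-4 + o) = -12 + 3*o)
-1220978/W(-947) - 1228576/(-3089313) = -1220978/(-12 + 3*(-947)) - 1228576/(-3089313) = -1220978/(-12 - 2841) - 1228576*(-1/3089313) = -1220978/(-2853) + 1228576/3089313 = -1220978*(-1/2853) + 1228576/3089313 = 1220978/2853 + 1228576/3089313 = 419498703938/979312221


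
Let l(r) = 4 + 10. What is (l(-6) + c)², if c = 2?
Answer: 256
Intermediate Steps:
l(r) = 14
(l(-6) + c)² = (14 + 2)² = 16² = 256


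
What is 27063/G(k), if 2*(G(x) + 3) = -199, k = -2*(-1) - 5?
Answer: -54126/205 ≈ -264.03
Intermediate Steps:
k = -3 (k = 2 - 5 = -3)
G(x) = -205/2 (G(x) = -3 + (½)*(-199) = -3 - 199/2 = -205/2)
27063/G(k) = 27063/(-205/2) = 27063*(-2/205) = -54126/205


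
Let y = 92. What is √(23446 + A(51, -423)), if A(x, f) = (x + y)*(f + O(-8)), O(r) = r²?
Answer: 3*I*√3099 ≈ 167.01*I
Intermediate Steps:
A(x, f) = (64 + f)*(92 + x) (A(x, f) = (x + 92)*(f + (-8)²) = (92 + x)*(f + 64) = (92 + x)*(64 + f) = (64 + f)*(92 + x))
√(23446 + A(51, -423)) = √(23446 + (5888 + 64*51 + 92*(-423) - 423*51)) = √(23446 + (5888 + 3264 - 38916 - 21573)) = √(23446 - 51337) = √(-27891) = 3*I*√3099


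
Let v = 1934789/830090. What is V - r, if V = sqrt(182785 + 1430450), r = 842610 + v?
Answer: -699444069689/830090 + sqrt(1613235) ≈ -8.4134e+5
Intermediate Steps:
v = 1934789/830090 (v = 1934789*(1/830090) = 1934789/830090 ≈ 2.3308)
r = 699444069689/830090 (r = 842610 + 1934789/830090 = 699444069689/830090 ≈ 8.4261e+5)
V = sqrt(1613235) ≈ 1270.1
V - r = sqrt(1613235) - 1*699444069689/830090 = sqrt(1613235) - 699444069689/830090 = -699444069689/830090 + sqrt(1613235)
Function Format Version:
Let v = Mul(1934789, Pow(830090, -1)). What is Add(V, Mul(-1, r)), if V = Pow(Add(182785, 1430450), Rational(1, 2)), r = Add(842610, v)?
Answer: Add(Rational(-699444069689, 830090), Pow(1613235, Rational(1, 2))) ≈ -8.4134e+5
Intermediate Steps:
v = Rational(1934789, 830090) (v = Mul(1934789, Rational(1, 830090)) = Rational(1934789, 830090) ≈ 2.3308)
r = Rational(699444069689, 830090) (r = Add(842610, Rational(1934789, 830090)) = Rational(699444069689, 830090) ≈ 8.4261e+5)
V = Pow(1613235, Rational(1, 2)) ≈ 1270.1
Add(V, Mul(-1, r)) = Add(Pow(1613235, Rational(1, 2)), Mul(-1, Rational(699444069689, 830090))) = Add(Pow(1613235, Rational(1, 2)), Rational(-699444069689, 830090)) = Add(Rational(-699444069689, 830090), Pow(1613235, Rational(1, 2)))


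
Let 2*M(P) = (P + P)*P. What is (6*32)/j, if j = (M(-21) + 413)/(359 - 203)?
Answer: 14976/427 ≈ 35.073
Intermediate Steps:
M(P) = P² (M(P) = ((P + P)*P)/2 = ((2*P)*P)/2 = (2*P²)/2 = P²)
j = 427/78 (j = ((-21)² + 413)/(359 - 203) = (441 + 413)/156 = 854*(1/156) = 427/78 ≈ 5.4744)
(6*32)/j = (6*32)/(427/78) = 192*(78/427) = 14976/427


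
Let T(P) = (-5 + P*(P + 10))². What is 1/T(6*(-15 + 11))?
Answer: 1/109561 ≈ 9.1273e-6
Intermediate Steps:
T(P) = (-5 + P*(10 + P))²
1/T(6*(-15 + 11)) = 1/((-5 + (6*(-15 + 11))² + 10*(6*(-15 + 11)))²) = 1/((-5 + (6*(-4))² + 10*(6*(-4)))²) = 1/((-5 + (-24)² + 10*(-24))²) = 1/((-5 + 576 - 240)²) = 1/(331²) = 1/109561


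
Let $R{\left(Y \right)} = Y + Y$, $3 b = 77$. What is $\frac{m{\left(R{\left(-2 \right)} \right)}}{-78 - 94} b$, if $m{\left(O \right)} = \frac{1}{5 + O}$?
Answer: $- \frac{77}{516} \approx -0.14922$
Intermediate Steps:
$b = \frac{77}{3}$ ($b = \frac{1}{3} \cdot 77 = \frac{77}{3} \approx 25.667$)
$R{\left(Y \right)} = 2 Y$
$\frac{m{\left(R{\left(-2 \right)} \right)}}{-78 - 94} b = \frac{1}{\left(5 + 2 \left(-2\right)\right) \left(-78 - 94\right)} \frac{77}{3} = \frac{1}{\left(5 - 4\right) \left(-172\right)} \frac{77}{3} = 1^{-1} \left(- \frac{1}{172}\right) \frac{77}{3} = 1 \left(- \frac{1}{172}\right) \frac{77}{3} = \left(- \frac{1}{172}\right) \frac{77}{3} = - \frac{77}{516}$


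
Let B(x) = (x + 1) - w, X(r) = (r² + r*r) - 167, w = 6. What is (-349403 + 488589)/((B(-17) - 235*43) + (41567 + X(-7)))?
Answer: 139186/31371 ≈ 4.4368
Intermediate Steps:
X(r) = -167 + 2*r² (X(r) = (r² + r²) - 167 = 2*r² - 167 = -167 + 2*r²)
B(x) = -5 + x (B(x) = (x + 1) - 1*6 = (1 + x) - 6 = -5 + x)
(-349403 + 488589)/((B(-17) - 235*43) + (41567 + X(-7))) = (-349403 + 488589)/(((-5 - 17) - 235*43) + (41567 + (-167 + 2*(-7)²))) = 139186/((-22 - 10105) + (41567 + (-167 + 2*49))) = 139186/(-10127 + (41567 + (-167 + 98))) = 139186/(-10127 + (41567 - 69)) = 139186/(-10127 + 41498) = 139186/31371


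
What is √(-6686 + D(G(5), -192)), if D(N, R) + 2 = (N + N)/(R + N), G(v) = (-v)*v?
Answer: I*√314920382/217 ≈ 81.779*I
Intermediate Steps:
G(v) = -v²
D(N, R) = -2 + 2*N/(N + R) (D(N, R) = -2 + (N + N)/(R + N) = -2 + (2*N)/(N + R) = -2 + 2*N/(N + R))
√(-6686 + D(G(5), -192)) = √(-6686 - 2*(-192)/(-1*5² - 192)) = √(-6686 - 2*(-192)/(-1*25 - 192)) = √(-6686 - 2*(-192)/(-25 - 192)) = √(-6686 - 2*(-192)/(-217)) = √(-6686 - 2*(-192)*(-1/217)) = √(-6686 - 384/217) = √(-1451246/217) = I*√314920382/217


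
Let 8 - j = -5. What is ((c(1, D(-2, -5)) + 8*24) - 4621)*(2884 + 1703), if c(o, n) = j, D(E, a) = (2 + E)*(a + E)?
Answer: -20256192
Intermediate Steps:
D(E, a) = (2 + E)*(E + a)
j = 13 (j = 8 - 1*(-5) = 8 + 5 = 13)
c(o, n) = 13
((c(1, D(-2, -5)) + 8*24) - 4621)*(2884 + 1703) = ((13 + 8*24) - 4621)*(2884 + 1703) = ((13 + 192) - 4621)*4587 = (205 - 4621)*4587 = -4416*4587 = -20256192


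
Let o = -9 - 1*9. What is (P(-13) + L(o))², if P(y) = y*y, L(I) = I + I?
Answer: 17689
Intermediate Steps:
o = -18 (o = -9 - 9 = -18)
L(I) = 2*I
P(y) = y²
(P(-13) + L(o))² = ((-13)² + 2*(-18))² = (169 - 36)² = 133² = 17689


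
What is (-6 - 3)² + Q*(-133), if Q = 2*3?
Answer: -717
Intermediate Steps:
Q = 6
(-6 - 3)² + Q*(-133) = (-6 - 3)² + 6*(-133) = (-9)² - 798 = 81 - 798 = -717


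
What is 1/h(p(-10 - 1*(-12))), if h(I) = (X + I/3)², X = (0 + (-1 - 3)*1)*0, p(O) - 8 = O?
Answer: 9/100 ≈ 0.090000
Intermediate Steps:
p(O) = 8 + O
X = 0 (X = (0 - 4*1)*0 = (0 - 4)*0 = -4*0 = 0)
h(I) = I²/9 (h(I) = (0 + I/3)² = (I/3)² = I²/9)
1/h(p(-10 - 1*(-12))) = 1/((8 + (-10 - 1*(-12)))²/9) = 1/((8 + (-10 + 12))²/9) = 1/((8 + 2)²/9) = 1/((⅑)*10²) = 1/((⅑)*100) = 1/(100/9) = 9/100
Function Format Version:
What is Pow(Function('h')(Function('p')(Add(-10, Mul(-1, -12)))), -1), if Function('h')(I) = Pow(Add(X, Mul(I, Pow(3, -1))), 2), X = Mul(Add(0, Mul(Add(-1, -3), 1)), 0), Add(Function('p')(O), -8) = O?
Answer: Rational(9, 100) ≈ 0.090000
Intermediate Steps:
Function('p')(O) = Add(8, O)
X = 0 (X = Mul(Add(0, Mul(-4, 1)), 0) = Mul(Add(0, -4), 0) = Mul(-4, 0) = 0)
Function('h')(I) = Mul(Rational(1, 9), Pow(I, 2)) (Function('h')(I) = Pow(Add(0, Mul(I, Pow(3, -1))), 2) = Pow(Add(0, Mul(I, Rational(1, 3))), 2) = Pow(Add(0, Mul(Rational(1, 3), I)), 2) = Pow(Mul(Rational(1, 3), I), 2) = Mul(Rational(1, 9), Pow(I, 2)))
Pow(Function('h')(Function('p')(Add(-10, Mul(-1, -12)))), -1) = Pow(Mul(Rational(1, 9), Pow(Add(8, Add(-10, Mul(-1, -12))), 2)), -1) = Pow(Mul(Rational(1, 9), Pow(Add(8, Add(-10, 12)), 2)), -1) = Pow(Mul(Rational(1, 9), Pow(Add(8, 2), 2)), -1) = Pow(Mul(Rational(1, 9), Pow(10, 2)), -1) = Pow(Mul(Rational(1, 9), 100), -1) = Pow(Rational(100, 9), -1) = Rational(9, 100)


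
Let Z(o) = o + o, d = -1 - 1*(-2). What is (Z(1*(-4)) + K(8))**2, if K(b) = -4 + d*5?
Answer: 49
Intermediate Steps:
d = 1 (d = -1 + 2 = 1)
Z(o) = 2*o
K(b) = 1 (K(b) = -4 + 1*5 = -4 + 5 = 1)
(Z(1*(-4)) + K(8))**2 = (2*(1*(-4)) + 1)**2 = (2*(-4) + 1)**2 = (-8 + 1)**2 = (-7)**2 = 49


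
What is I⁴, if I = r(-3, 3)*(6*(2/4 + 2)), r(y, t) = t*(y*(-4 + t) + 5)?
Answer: 16796160000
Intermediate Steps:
r(y, t) = t*(5 + y*(-4 + t))
I = 360 (I = (3*(5 - 4*(-3) + 3*(-3)))*(6*(2/4 + 2)) = (3*(5 + 12 - 9))*(6*(2*(¼) + 2)) = (3*8)*(6*(½ + 2)) = 24*(6*(5/2)) = 24*15 = 360)
I⁴ = 360⁴ = 16796160000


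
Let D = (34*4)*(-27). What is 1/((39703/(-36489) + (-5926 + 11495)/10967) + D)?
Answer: -400174863/1469674312496 ≈ -0.00027229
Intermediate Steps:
D = -3672 (D = 136*(-27) = -3672)
1/((39703/(-36489) + (-5926 + 11495)/10967) + D) = 1/((39703/(-36489) + (-5926 + 11495)/10967) - 3672) = 1/((39703*(-1/36489) + 5569*(1/10967)) - 3672) = 1/((-39703/36489 + 5569/10967) - 3672) = 1/(-232215560/400174863 - 3672) = 1/(-1469674312496/400174863) = -400174863/1469674312496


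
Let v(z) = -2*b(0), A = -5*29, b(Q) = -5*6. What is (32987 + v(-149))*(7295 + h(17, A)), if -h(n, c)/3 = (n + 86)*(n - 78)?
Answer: 863980768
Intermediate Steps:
b(Q) = -30
A = -145
h(n, c) = -3*(-78 + n)*(86 + n) (h(n, c) = -3*(n + 86)*(n - 78) = -3*(86 + n)*(-78 + n) = -3*(-78 + n)*(86 + n))
v(z) = 60 (v(z) = -2*(-30) = 60)
(32987 + v(-149))*(7295 + h(17, A)) = (32987 + 60)*(7295 + (20124 - 24*17 - 3*17²)) = 33047*(7295 + (20124 - 408 - 3*289)) = 33047*(7295 + (20124 - 408 - 867)) = 33047*(7295 + 18849) = 33047*26144 = 863980768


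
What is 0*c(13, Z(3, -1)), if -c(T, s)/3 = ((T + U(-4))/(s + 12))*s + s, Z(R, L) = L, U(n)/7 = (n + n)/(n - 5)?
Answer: 0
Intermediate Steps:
U(n) = 14*n/(-5 + n) (U(n) = 7*((n + n)/(n - 5)) = 7*((2*n)/(-5 + n)) = 7*(2*n/(-5 + n)) = 14*n/(-5 + n))
c(T, s) = -3*s - 3*s*(56/9 + T)/(12 + s) (c(T, s) = -3*(((T + 14*(-4)/(-5 - 4))/(s + 12))*s + s) = -3*(((T + 14*(-4)/(-9))/(12 + s))*s + s) = -3*(((T + 14*(-4)*(-⅑))/(12 + s))*s + s) = -3*(((T + 56/9)/(12 + s))*s + s) = -3*(((56/9 + T)/(12 + s))*s + s) = -3*(s*(56/9 + T)/(12 + s) + s) = -3*(s + s*(56/9 + T)/(12 + s)) = -3*s - 3*s*(56/9 + T)/(12 + s))
0*c(13, Z(3, -1)) = 0*(-1*(-1)*(164 + 9*13 + 9*(-1))/(36 + 3*(-1))) = 0*(-1*(-1)*(164 + 117 - 9)/(36 - 3)) = 0*(-1*(-1)*272/33) = 0*(-1*(-1)*1/33*272) = 0*(272/33) = 0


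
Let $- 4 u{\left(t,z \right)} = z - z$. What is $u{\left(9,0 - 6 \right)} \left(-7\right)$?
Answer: $0$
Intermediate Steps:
$u{\left(t,z \right)} = 0$ ($u{\left(t,z \right)} = - \frac{z - z}{4} = \left(- \frac{1}{4}\right) 0 = 0$)
$u{\left(9,0 - 6 \right)} \left(-7\right) = 0 \left(-7\right) = 0$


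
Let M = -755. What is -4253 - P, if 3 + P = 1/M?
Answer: -3208749/755 ≈ -4250.0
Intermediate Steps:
P = -2266/755 (P = -3 + 1/(-755) = -3 - 1/755 = -2266/755 ≈ -3.0013)
-4253 - P = -4253 - 1*(-2266/755) = -4253 + 2266/755 = -3208749/755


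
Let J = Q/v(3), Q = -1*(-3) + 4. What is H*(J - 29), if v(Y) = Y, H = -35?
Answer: 2800/3 ≈ 933.33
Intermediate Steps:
Q = 7 (Q = 3 + 4 = 7)
J = 7/3 ≈ 2.3333
H*(J - 29) = -35*(7/3 - 29) = -35*(-80/3) = 2800/3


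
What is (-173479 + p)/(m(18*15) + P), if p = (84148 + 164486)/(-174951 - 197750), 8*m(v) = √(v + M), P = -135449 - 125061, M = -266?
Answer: 258624181652/388368977339 ≈ 0.66592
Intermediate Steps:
P = -260510
m(v) = √(-266 + v)/8 (m(v) = √(v - 266)/8 = √(-266 + v)/8)
p = -248634/372701 (p = 248634/(-372701) = 248634*(-1/372701) = -248634/372701 ≈ -0.66711)
(-173479 + p)/(m(18*15) + P) = (-173479 - 248634/372701)/(√(-266 + 18*15)/8 - 260510) = -64656045413/(372701*(√(-266 + 270)/8 - 260510)) = -64656045413/(372701*(√4/8 - 260510)) = -64656045413/(372701*((⅛)*2 - 260510)) = -64656045413/(372701*(¼ - 260510)) = -64656045413/(372701*(-1042039/4)) = -64656045413/372701*(-4/1042039) = 258624181652/388368977339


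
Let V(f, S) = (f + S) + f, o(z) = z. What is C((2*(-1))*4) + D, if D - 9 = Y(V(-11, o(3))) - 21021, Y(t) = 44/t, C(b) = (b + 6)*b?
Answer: -398968/19 ≈ -20998.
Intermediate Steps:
V(f, S) = S + 2*f (V(f, S) = (S + f) + f = S + 2*f)
C(b) = b*(6 + b) (C(b) = (6 + b)*b = b*(6 + b))
D = -399272/19 (D = 9 + (44/(3 + 2*(-11)) - 21021) = 9 + (44/(3 - 22) - 21021) = 9 + (44/(-19) - 21021) = 9 + (44*(-1/19) - 21021) = 9 + (-44/19 - 21021) = 9 - 399443/19 = -399272/19 ≈ -21014.)
C((2*(-1))*4) + D = ((2*(-1))*4)*(6 + (2*(-1))*4) - 399272/19 = (-2*4)*(6 - 2*4) - 399272/19 = -8*(6 - 8) - 399272/19 = -8*(-2) - 399272/19 = 16 - 399272/19 = -398968/19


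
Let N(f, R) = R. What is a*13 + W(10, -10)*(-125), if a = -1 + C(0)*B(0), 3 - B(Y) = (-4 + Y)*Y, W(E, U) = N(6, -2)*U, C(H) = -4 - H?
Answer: -2669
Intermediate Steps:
W(E, U) = -2*U
B(Y) = 3 - Y*(-4 + Y) (B(Y) = 3 - (-4 + Y)*Y = 3 - Y*(-4 + Y))
a = -13 (a = -1 + (-4 - 1*0)*(3 - 1*0² + 4*0) = -1 + (-4 + 0)*(3 - 1*0 + 0) = -1 - 4*(3 + 0 + 0) = -1 - 4*3 = -1 - 12 = -13)
a*13 + W(10, -10)*(-125) = -13*13 - 2*(-10)*(-125) = -169 + 20*(-125) = -169 - 2500 = -2669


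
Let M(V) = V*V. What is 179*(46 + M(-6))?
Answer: 14678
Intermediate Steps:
M(V) = V²
179*(46 + M(-6)) = 179*(46 + (-6)²) = 179*(46 + 36) = 179*82 = 14678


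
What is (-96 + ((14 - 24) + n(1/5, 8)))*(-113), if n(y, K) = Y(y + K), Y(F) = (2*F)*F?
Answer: -80456/25 ≈ -3218.2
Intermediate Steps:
Y(F) = 2*F²
n(y, K) = 2*(K + y)² (n(y, K) = 2*(y + K)² = 2*(K + y)²)
(-96 + ((14 - 24) + n(1/5, 8)))*(-113) = (-96 + ((14 - 24) + 2*(8 + 1/5)²))*(-113) = (-96 + (-10 + 2*(8 + ⅕)²))*(-113) = (-96 + (-10 + 2*(41/5)²))*(-113) = (-96 + (-10 + 2*(1681/25)))*(-113) = (-96 + (-10 + 3362/25))*(-113) = (-96 + 3112/25)*(-113) = (712/25)*(-113) = -80456/25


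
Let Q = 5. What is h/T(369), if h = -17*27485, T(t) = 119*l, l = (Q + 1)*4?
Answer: -27485/168 ≈ -163.60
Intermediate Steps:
l = 24 (l = (5 + 1)*4 = 6*4 = 24)
T(t) = 2856 (T(t) = 119*24 = 2856)
h = -467245
h/T(369) = -467245/2856 = -467245*1/2856 = -27485/168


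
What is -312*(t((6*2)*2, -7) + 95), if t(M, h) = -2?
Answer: -29016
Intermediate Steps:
-312*(t((6*2)*2, -7) + 95) = -312*(-2 + 95) = -312*93 = -29016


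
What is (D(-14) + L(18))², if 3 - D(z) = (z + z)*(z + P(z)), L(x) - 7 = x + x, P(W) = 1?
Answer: 101124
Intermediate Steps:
L(x) = 7 + 2*x (L(x) = 7 + (x + x) = 7 + 2*x)
D(z) = 3 - 2*z*(1 + z) (D(z) = 3 - (z + z)*(z + 1) = 3 - 2*z*(1 + z))
(D(-14) + L(18))² = ((3 - 2*(-14) - 2*(-14)²) + (7 + 2*18))² = ((3 + 28 - 2*196) + (7 + 36))² = ((3 + 28 - 392) + 43)² = (-361 + 43)² = (-318)² = 101124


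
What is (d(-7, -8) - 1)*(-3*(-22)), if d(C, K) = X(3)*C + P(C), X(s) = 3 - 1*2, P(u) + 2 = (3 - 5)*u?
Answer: 264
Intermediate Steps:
P(u) = -2 - 2*u (P(u) = -2 + (3 - 5)*u = -2 - 2*u)
X(s) = 1 (X(s) = 3 - 2 = 1)
d(C, K) = -2 - C (d(C, K) = 1*C + (-2 - 2*C) = C + (-2 - 2*C) = -2 - C)
(d(-7, -8) - 1)*(-3*(-22)) = ((-2 - 1*(-7)) - 1)*(-3*(-22)) = ((-2 + 7) - 1)*66 = (5 - 1)*66 = 4*66 = 264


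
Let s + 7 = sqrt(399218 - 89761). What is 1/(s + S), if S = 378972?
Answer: 378965/143614161768 - sqrt(309457)/143614161768 ≈ 2.6349e-6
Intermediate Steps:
s = -7 + sqrt(309457) (s = -7 + sqrt(399218 - 89761) = -7 + sqrt(309457) ≈ 549.29)
1/(s + S) = 1/((-7 + sqrt(309457)) + 378972) = 1/(378965 + sqrt(309457))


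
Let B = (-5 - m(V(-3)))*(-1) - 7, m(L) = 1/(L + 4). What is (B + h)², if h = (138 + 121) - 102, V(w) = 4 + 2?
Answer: 2405601/100 ≈ 24056.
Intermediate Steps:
V(w) = 6
h = 157 (h = 259 - 102 = 157)
m(L) = 1/(4 + L)
B = -19/10 (B = (-5 - 1/(4 + 6))*(-1) - 7 = (-5 - 1/10)*(-1) - 7 = (-5 - 1*⅒)*(-1) - 7 = (-5 - ⅒)*(-1) - 7 = -51/10*(-1) - 7 = 51/10 - 7 = -19/10 ≈ -1.9000)
(B + h)² = (-19/10 + 157)² = (1551/10)² = 2405601/100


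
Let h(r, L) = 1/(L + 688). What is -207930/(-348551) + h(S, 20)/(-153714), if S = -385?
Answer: 45900446413/76942464984 ≈ 0.59656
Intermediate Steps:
h(r, L) = 1/(688 + L)
-207930/(-348551) + h(S, 20)/(-153714) = -207930/(-348551) + 1/((688 + 20)*(-153714)) = -207930*(-1/348551) - 1/153714/708 = 7170/12019 + (1/708)*(-1/153714) = 7170/12019 - 1/108829512 = 45900446413/76942464984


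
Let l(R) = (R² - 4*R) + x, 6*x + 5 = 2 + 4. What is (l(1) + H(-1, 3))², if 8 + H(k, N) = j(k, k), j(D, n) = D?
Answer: 5041/36 ≈ 140.03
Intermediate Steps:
x = ⅙ (x = -⅚ + (2 + 4)/6 = -⅚ + (⅙)*6 = -⅚ + 1 = ⅙ ≈ 0.16667)
l(R) = ⅙ + R² - 4*R (l(R) = (R² - 4*R) + ⅙ = ⅙ + R² - 4*R)
H(k, N) = -8 + k
(l(1) + H(-1, 3))² = ((⅙ + 1² - 4*1) + (-8 - 1))² = ((⅙ + 1 - 4) - 9)² = (-17/6 - 9)² = (-71/6)² = 5041/36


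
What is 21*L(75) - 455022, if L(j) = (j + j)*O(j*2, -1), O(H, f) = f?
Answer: -458172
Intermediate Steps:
L(j) = -2*j (L(j) = (j + j)*(-1) = (2*j)*(-1) = -2*j)
21*L(75) - 455022 = 21*(-2*75) - 455022 = 21*(-150) - 455022 = -3150 - 455022 = -458172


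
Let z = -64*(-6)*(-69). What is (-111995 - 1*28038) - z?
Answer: -113537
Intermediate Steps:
z = -26496 (z = 384*(-69) = -26496)
(-111995 - 1*28038) - z = (-111995 - 1*28038) - 1*(-26496) = (-111995 - 28038) + 26496 = -140033 + 26496 = -113537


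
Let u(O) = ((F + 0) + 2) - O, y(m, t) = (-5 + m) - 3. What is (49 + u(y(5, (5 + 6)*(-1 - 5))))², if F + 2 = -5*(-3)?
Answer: 4489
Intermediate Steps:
y(m, t) = -8 + m
F = 13 (F = -2 - 5*(-3) = -2 + 15 = 13)
u(O) = 15 - O (u(O) = ((13 + 0) + 2) - O = (13 + 2) - O = 15 - O)
(49 + u(y(5, (5 + 6)*(-1 - 5))))² = (49 + (15 - (-8 + 5)))² = (49 + (15 - 1*(-3)))² = (49 + (15 + 3))² = (49 + 18)² = 67² = 4489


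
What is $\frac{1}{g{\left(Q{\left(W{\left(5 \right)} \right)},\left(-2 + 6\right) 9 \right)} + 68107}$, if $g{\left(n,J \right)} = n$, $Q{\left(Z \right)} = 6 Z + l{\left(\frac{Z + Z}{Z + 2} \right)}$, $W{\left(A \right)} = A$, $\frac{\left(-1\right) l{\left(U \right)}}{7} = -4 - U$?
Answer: $\frac{1}{68175} \approx 1.4668 \cdot 10^{-5}$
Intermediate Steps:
$l{\left(U \right)} = 28 + 7 U$ ($l{\left(U \right)} = - 7 \left(-4 - U\right) = 28 + 7 U$)
$Q{\left(Z \right)} = 28 + 6 Z + \frac{14 Z}{2 + Z}$ ($Q{\left(Z \right)} = 6 Z + \left(28 + 7 \frac{Z + Z}{Z + 2}\right) = 6 Z + \left(28 + 7 \frac{2 Z}{2 + Z}\right) = 6 Z + \left(28 + \frac{14 Z}{2 + Z}\right) = 28 + 6 Z + \frac{14 Z}{2 + Z}$)
$\frac{1}{g{\left(Q{\left(W{\left(5 \right)} \right)},\left(-2 + 6\right) 9 \right)} + 68107} = \frac{1}{\frac{2 \left(28 + 3 \cdot 5^{2} + 27 \cdot 5\right)}{2 + 5} + 68107} = \frac{1}{\frac{2 \left(28 + 3 \cdot 25 + 135\right)}{7} + 68107} = \frac{1}{2 \cdot \frac{1}{7} \left(28 + 75 + 135\right) + 68107} = \frac{1}{2 \cdot \frac{1}{7} \cdot 238 + 68107} = \frac{1}{68 + 68107} = \frac{1}{68175}$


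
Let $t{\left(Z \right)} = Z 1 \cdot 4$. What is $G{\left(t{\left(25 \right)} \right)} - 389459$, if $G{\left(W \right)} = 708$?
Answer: $-388751$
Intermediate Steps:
$t{\left(Z \right)} = 4 Z$ ($t{\left(Z \right)} = Z 4 = 4 Z$)
$G{\left(t{\left(25 \right)} \right)} - 389459 = 708 - 389459 = -388751$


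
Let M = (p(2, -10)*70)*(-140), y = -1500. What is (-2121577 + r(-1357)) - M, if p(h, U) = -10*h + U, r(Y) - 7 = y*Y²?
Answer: -2764589070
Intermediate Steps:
r(Y) = 7 - 1500*Y²
p(h, U) = U - 10*h
M = 294000 (M = ((-10 - 10*2)*70)*(-140) = ((-10 - 20)*70)*(-140) = -30*70*(-140) = -2100*(-140) = 294000)
(-2121577 + r(-1357)) - M = (-2121577 + (7 - 1500*(-1357)²)) - 1*294000 = (-2121577 + (7 - 1500*1841449)) - 294000 = (-2121577 + (7 - 2762173500)) - 294000 = (-2121577 - 2762173493) - 294000 = -2764295070 - 294000 = -2764589070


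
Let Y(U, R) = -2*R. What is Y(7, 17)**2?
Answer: 1156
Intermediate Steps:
Y(7, 17)**2 = (-2*17)**2 = (-34)**2 = 1156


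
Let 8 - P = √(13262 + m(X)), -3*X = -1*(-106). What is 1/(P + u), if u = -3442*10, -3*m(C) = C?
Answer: -77427/2664388058 + 3*√29866/5328776116 ≈ -2.8963e-5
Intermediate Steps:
X = -106/3 (X = -(-1)*(-106)/3 = -⅓*106 = -106/3 ≈ -35.333)
m(C) = -C/3
P = 8 - 2*√29866/3 (P = 8 - √(13262 - ⅓*(-106/3)) = 8 - √(13262 + 106/9) = 8 - √(119464/9) = 8 - 2*√29866/3 ≈ -107.21)
u = -34420
1/(P + u) = 1/((8 - 2*√29866/3) - 34420) = 1/(-34412 - 2*√29866/3)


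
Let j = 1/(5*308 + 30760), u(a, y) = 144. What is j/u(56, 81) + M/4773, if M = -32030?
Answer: -49659310409/7400059200 ≈ -6.7107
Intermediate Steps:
j = 1/32300 (j = 1/(1540 + 30760) = 1/32300 ≈ 3.0960e-5)
j/u(56, 81) + M/4773 = (1/32300)/144 - 32030/4773 = (1/32300)*(1/144) - 32030*1/4773 = 1/4651200 - 32030/4773 = -49659310409/7400059200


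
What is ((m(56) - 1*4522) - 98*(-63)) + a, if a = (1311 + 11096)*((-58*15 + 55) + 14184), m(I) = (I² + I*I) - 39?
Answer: 165877068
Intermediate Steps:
m(I) = -39 + 2*I² (m(I) = (I² + I²) - 39 = 2*I² - 39 = -39 + 2*I²)
a = 165869183 (a = 12407*((-870 + 55) + 14184) = 12407*(-815 + 14184) = 12407*13369 = 165869183)
((m(56) - 1*4522) - 98*(-63)) + a = (((-39 + 2*56²) - 1*4522) - 98*(-63)) + 165869183 = (((-39 + 2*3136) - 4522) + 6174) + 165869183 = (((-39 + 6272) - 4522) + 6174) + 165869183 = ((6233 - 4522) + 6174) + 165869183 = (1711 + 6174) + 165869183 = 7885 + 165869183 = 165877068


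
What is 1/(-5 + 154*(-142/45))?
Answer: -45/22093 ≈ -0.0020368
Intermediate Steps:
1/(-5 + 154*(-142/45)) = 1/(-5 - 21868/45) = 1/(-22093/45) = -45/22093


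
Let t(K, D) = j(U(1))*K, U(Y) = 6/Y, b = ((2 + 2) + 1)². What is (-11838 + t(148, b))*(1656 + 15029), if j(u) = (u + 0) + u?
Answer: -167884470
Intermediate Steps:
b = 25 (b = (4 + 1)² = 5² = 25)
j(u) = 2*u (j(u) = u + u = 2*u)
t(K, D) = 12*K (t(K, D) = (2*(6/1))*K = (2*(6*1))*K = (2*6)*K = 12*K)
(-11838 + t(148, b))*(1656 + 15029) = (-11838 + 12*148)*(1656 + 15029) = (-11838 + 1776)*16685 = -10062*16685 = -167884470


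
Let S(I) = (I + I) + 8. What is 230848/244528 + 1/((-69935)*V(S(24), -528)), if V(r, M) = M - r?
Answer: 589268968403/624188897320 ≈ 0.94406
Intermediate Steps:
S(I) = 8 + 2*I (S(I) = 2*I + 8 = 8 + 2*I)
230848/244528 + 1/((-69935)*V(S(24), -528)) = 230848/244528 + 1/((-69935)*(-528 - (8 + 2*24))) = 230848*(1/244528) - 1/(69935*(-528 - (8 + 48))) = 14428/15283 - 1/(69935*(-528 - 1*56)) = 14428/15283 - 1/(69935*(-528 - 56)) = 14428/15283 - 1/69935/(-584) = 14428/15283 - 1/69935*(-1/584) = 14428/15283 + 1/40842040 = 589268968403/624188897320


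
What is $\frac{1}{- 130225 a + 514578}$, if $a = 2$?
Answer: $\frac{1}{254128} \approx 3.935 \cdot 10^{-6}$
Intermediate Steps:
$\frac{1}{- 130225 a + 514578} = \frac{1}{\left(-130225\right) 2 + 514578} = \frac{1}{-260450 + 514578} = \frac{1}{254128}$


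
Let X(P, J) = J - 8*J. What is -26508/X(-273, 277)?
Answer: 26508/1939 ≈ 13.671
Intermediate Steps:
X(P, J) = -7*J
-26508/X(-273, 277) = -26508/((-7*277)) = -26508/(-1939) = -26508*(-1/1939) = 26508/1939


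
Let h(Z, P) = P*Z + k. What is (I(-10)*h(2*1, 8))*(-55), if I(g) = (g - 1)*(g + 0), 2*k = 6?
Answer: -114950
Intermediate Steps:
k = 3 (k = (½)*6 = 3)
I(g) = g*(-1 + g) (I(g) = (-1 + g)*g = g*(-1 + g))
h(Z, P) = 3 + P*Z (h(Z, P) = P*Z + 3 = 3 + P*Z)
(I(-10)*h(2*1, 8))*(-55) = ((-10*(-1 - 10))*(3 + 8*(2*1)))*(-55) = ((-10*(-11))*(3 + 8*2))*(-55) = (110*(3 + 16))*(-55) = (110*19)*(-55) = 2090*(-55) = -114950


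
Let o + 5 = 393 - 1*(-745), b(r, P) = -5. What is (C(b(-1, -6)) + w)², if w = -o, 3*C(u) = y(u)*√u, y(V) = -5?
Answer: 11553076/9 + 11330*I*√5/3 ≈ 1.2837e+6 + 8444.9*I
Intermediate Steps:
o = 1133 (o = -5 + (393 - 1*(-745)) = -5 + (393 + 745) = -5 + 1138 = 1133)
C(u) = -5*√u/3 (C(u) = (-5*√u)/3 = -5*√u/3)
w = -1133 (w = -1*1133 = -1133)
(C(b(-1, -6)) + w)² = (-5*I*√5/3 - 1133)² = (-1133 - 5*I*√5/3)²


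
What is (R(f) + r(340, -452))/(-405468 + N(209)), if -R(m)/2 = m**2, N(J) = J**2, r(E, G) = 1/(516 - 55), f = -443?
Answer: 180941577/166783807 ≈ 1.0849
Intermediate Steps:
r(E, G) = 1/461
R(m) = -2*m**2
(R(f) + r(340, -452))/(-405468 + N(209)) = (-2*(-443)**2 + 1/461)/(-405468 + 209**2) = (-2*196249 + 1/461)/(-405468 + 43681) = (-392498 + 1/461)/(-361787) = -180941577/461*(-1/361787) = 180941577/166783807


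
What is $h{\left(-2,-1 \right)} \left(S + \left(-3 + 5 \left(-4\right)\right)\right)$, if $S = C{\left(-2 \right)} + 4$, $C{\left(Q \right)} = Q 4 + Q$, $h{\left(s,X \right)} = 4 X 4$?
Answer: $464$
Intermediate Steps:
$h{\left(s,X \right)} = 16 X$
$C{\left(Q \right)} = 5 Q$ ($C{\left(Q \right)} = 4 Q + Q = 5 Q$)
$S = -6$ ($S = 5 \left(-2\right) + 4 = -10 + 4 = -6$)
$h{\left(-2,-1 \right)} \left(S + \left(-3 + 5 \left(-4\right)\right)\right) = 16 \left(-1\right) \left(-6 + \left(-3 + 5 \left(-4\right)\right)\right) = - 16 \left(-6 - 23\right) = \left(-16\right) \left(-29\right) = 464$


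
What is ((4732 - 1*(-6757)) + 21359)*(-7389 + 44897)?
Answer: 1232062784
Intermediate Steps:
((4732 - 1*(-6757)) + 21359)*(-7389 + 44897) = ((4732 + 6757) + 21359)*37508 = (11489 + 21359)*37508 = 32848*37508 = 1232062784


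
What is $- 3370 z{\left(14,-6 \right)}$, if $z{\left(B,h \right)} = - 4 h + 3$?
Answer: $-90990$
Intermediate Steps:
$z{\left(B,h \right)} = 3 - 4 h$
$- 3370 z{\left(14,-6 \right)} = - 3370 \left(3 - -24\right) = - 3370 \left(3 + 24\right) = \left(-3370\right) 27 = -90990$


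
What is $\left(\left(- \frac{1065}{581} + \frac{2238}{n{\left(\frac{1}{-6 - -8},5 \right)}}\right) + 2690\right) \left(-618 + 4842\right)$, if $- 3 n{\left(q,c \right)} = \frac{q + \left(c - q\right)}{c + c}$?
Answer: $- \frac{26357096832}{581} \approx -4.5365 \cdot 10^{7}$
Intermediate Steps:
$n{\left(q,c \right)} = - \frac{1}{6}$ ($n{\left(q,c \right)} = - \frac{\left(q + \left(c - q\right)\right) \frac{1}{c + c}}{3} = - \frac{c \frac{1}{2 c}}{3} = \left(- \frac{1}{3}\right) \frac{1}{2} = - \frac{1}{6}$)
$\left(\left(- \frac{1065}{581} + \frac{2238}{n{\left(\frac{1}{-6 - -8},5 \right)}}\right) + 2690\right) \left(-618 + 4842\right) = \left(\left(- \frac{1065}{581} + \frac{2238}{- \frac{1}{6}}\right) + 2690\right) \left(-618 + 4842\right) = \left(\left(\left(-1065\right) \frac{1}{581} + 2238 \left(-6\right)\right) + 2690\right) 4224 = \left(\left(- \frac{1065}{581} - 13428\right) + 2690\right) 4224 = \left(- \frac{7802733}{581} + 2690\right) 4224 = \left(- \frac{6239843}{581}\right) 4224 = - \frac{26357096832}{581}$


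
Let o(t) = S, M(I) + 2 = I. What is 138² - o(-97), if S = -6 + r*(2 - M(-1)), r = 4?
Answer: 19030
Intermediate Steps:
M(I) = -2 + I
S = 14 (S = -6 + 4*(2 - (-2 - 1)) = -6 + 4*(2 - 1*(-3)) = -6 + 4*(2 + 3) = -6 + 4*5 = -6 + 20 = 14)
o(t) = 14
138² - o(-97) = 138² - 1*14 = 19044 - 14 = 19030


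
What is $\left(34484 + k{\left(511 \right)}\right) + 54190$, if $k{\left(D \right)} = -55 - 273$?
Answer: $88346$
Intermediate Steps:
$k{\left(D \right)} = -328$ ($k{\left(D \right)} = -55 - 273 = -328$)
$\left(34484 + k{\left(511 \right)}\right) + 54190 = \left(34484 - 328\right) + 54190 = 34156 + 54190 = 88346$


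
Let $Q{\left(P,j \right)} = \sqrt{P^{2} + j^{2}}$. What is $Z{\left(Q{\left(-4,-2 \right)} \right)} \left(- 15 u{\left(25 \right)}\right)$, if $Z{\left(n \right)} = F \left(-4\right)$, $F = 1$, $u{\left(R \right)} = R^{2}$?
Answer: $37500$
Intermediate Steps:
$Z{\left(n \right)} = -4$ ($Z{\left(n \right)} = 1 \left(-4\right) = -4$)
$Z{\left(Q{\left(-4,-2 \right)} \right)} \left(- 15 u{\left(25 \right)}\right) = - 4 \left(- 15 \cdot 25^{2}\right) = - 4 \left(\left(-15\right) 625\right) = \left(-4\right) \left(-9375\right) = 37500$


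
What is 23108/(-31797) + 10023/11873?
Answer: 44340047/377525781 ≈ 0.11745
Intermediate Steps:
23108/(-31797) + 10023/11873 = 23108*(-1/31797) + 10023*(1/11873) = -23108/31797 + 10023/11873 = 44340047/377525781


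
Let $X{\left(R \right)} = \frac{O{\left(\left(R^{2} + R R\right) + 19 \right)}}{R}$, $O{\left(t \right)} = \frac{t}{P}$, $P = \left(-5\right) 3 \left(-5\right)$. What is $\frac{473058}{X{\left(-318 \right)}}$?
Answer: $- \frac{11282433300}{202267} \approx -55780.0$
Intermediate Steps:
$P = 75$ ($P = \left(-15\right) \left(-5\right) = 75$)
$O{\left(t \right)} = \frac{t}{75}$
$X{\left(R \right)} = \frac{\frac{19}{75} + \frac{2 R^{2}}{75}}{R}$ ($X{\left(R \right)} = \frac{\frac{1}{75} \left(\left(R^{2} + R R\right) + 19\right)}{R} = \frac{\frac{1}{75} \left(\left(R^{2} + R^{2}\right) + 19\right)}{R} = \frac{\frac{1}{75} \left(2 R^{2} + 19\right)}{R} = \frac{\frac{1}{75} \left(19 + 2 R^{2}\right)}{R} = \frac{\frac{19}{75} + \frac{2 R^{2}}{75}}{R}$)
$\frac{473058}{X{\left(-318 \right)}} = \frac{473058}{\frac{1}{75} \frac{1}{-318} \left(19 + 2 \left(-318\right)^{2}\right)} = \frac{473058}{\frac{1}{75} \left(- \frac{1}{318}\right) \left(19 + 2 \cdot 101124\right)} = \frac{473058}{\frac{1}{75} \left(- \frac{1}{318}\right) \left(19 + 202248\right)} = \frac{473058}{\frac{1}{75} \left(- \frac{1}{318}\right) 202267} = \frac{473058}{- \frac{202267}{23850}} = 473058 \left(- \frac{23850}{202267}\right) = - \frac{11282433300}{202267}$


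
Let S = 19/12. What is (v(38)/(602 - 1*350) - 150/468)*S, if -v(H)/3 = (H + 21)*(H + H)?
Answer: -557099/6552 ≈ -85.027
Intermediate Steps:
v(H) = -6*H*(21 + H) (v(H) = -3*(H + 21)*(H + H) = -3*(21 + H)*2*H = -6*H*(21 + H))
S = 19/12 (S = 19*(1/12) = 19/12 ≈ 1.5833)
(v(38)/(602 - 1*350) - 150/468)*S = ((-6*38*(21 + 38))/(602 - 1*350) - 150/468)*(19/12) = ((-6*38*59)/(602 - 350) - 150*1/468)*(19/12) = (-13452/252 - 25/78)*(19/12) = (-13452*1/252 - 25/78)*(19/12) = (-1121/21 - 25/78)*(19/12) = -29321/546*19/12 = -557099/6552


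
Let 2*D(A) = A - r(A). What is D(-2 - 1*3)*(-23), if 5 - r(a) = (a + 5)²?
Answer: 115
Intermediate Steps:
r(a) = 5 - (5 + a)² (r(a) = 5 - (a + 5)² = 5 - (5 + a)²)
D(A) = -5/2 + A/2 + (5 + A)²/2 (D(A) = (A - (5 - (5 + A)²))/2 = (A + (-5 + (5 + A)²))/2 = (-5 + A + (5 + A)²)/2 = -5/2 + A/2 + (5 + A)²/2)
D(-2 - 1*3)*(-23) = (-5/2 + (-2 - 1*3)/2 + (5 + (-2 - 1*3))²/2)*(-23) = (-5/2 + (-2 - 3)/2 + (5 + (-2 - 3))²/2)*(-23) = (-5/2 + (½)*(-5) + (5 - 5)²/2)*(-23) = (-5/2 - 5/2 + (½)*0²)*(-23) = (-5/2 - 5/2 + (½)*0)*(-23) = (-5/2 - 5/2 + 0)*(-23) = -5*(-23) = 115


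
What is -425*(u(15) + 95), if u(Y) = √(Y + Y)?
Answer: -40375 - 425*√30 ≈ -42703.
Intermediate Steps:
u(Y) = √2*√Y (u(Y) = √(2*Y) = √2*√Y)
-425*(u(15) + 95) = -425*(√2*√15 + 95) = -425*(√30 + 95) = -425*(95 + √30) = -40375 - 425*√30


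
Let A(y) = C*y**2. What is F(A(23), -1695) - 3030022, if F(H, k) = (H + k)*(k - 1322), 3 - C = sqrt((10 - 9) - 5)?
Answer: -2704186 + 3191986*I ≈ -2.7042e+6 + 3.192e+6*I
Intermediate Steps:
C = 3 - 2*I (C = 3 - sqrt((10 - 9) - 5) = 3 - sqrt(1 - 5) = 3 - sqrt(-4) = 3 - 2*I ≈ 3.0 - 2.0*I)
A(y) = y**2*(3 - 2*I) (A(y) = (3 - 2*I)*y**2 = y**2*(3 - 2*I))
F(H, k) = (-1322 + k)*(H + k) (F(H, k) = (H + k)*(-1322 + k) = (-1322 + k)*(H + k))
F(A(23), -1695) - 3030022 = ((-1695)**2 - 1322*23**2*(3 - 2*I) - 1322*(-1695) + (23**2*(3 - 2*I))*(-1695)) - 3030022 = (2873025 - 699338*(3 - 2*I) + 2240790 + (529*(3 - 2*I))*(-1695)) - 3030022 = (2873025 - 1322*(1587 - 1058*I) + 2240790 + (1587 - 1058*I)*(-1695)) - 3030022 = (2873025 + (-2098014 + 1398676*I) + 2240790 + (-2689965 + 1793310*I)) - 3030022 = (325836 + 3191986*I) - 3030022 = -2704186 + 3191986*I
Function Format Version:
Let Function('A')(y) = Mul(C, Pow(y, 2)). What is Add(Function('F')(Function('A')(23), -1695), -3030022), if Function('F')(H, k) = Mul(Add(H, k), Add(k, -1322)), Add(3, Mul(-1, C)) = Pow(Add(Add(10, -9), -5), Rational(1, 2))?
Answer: Add(-2704186, Mul(3191986, I)) ≈ Add(-2.7042e+6, Mul(3.1920e+6, I))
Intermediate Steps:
C = Add(3, Mul(-2, I)) (C = Add(3, Mul(-1, Pow(Add(Add(10, -9), -5), Rational(1, 2)))) = Add(3, Mul(-1, Pow(Add(1, -5), Rational(1, 2)))) = Add(3, Mul(-1, Pow(-4, Rational(1, 2)))) = Add(3, Mul(-1, Mul(2, I))) = Add(3, Mul(-2, I)) ≈ Add(3.0000, Mul(-2.0000, I)))
Function('A')(y) = Mul(Pow(y, 2), Add(3, Mul(-2, I))) (Function('A')(y) = Mul(Add(3, Mul(-2, I)), Pow(y, 2)) = Mul(Pow(y, 2), Add(3, Mul(-2, I))))
Function('F')(H, k) = Mul(Add(-1322, k), Add(H, k)) (Function('F')(H, k) = Mul(Add(H, k), Add(-1322, k)) = Mul(Add(-1322, k), Add(H, k)))
Add(Function('F')(Function('A')(23), -1695), -3030022) = Add(Add(Pow(-1695, 2), Mul(-1322, Mul(Pow(23, 2), Add(3, Mul(-2, I)))), Mul(-1322, -1695), Mul(Mul(Pow(23, 2), Add(3, Mul(-2, I))), -1695)), -3030022) = Add(Add(2873025, Mul(-1322, Mul(529, Add(3, Mul(-2, I)))), 2240790, Mul(Mul(529, Add(3, Mul(-2, I))), -1695)), -3030022) = Add(Add(2873025, Mul(-1322, Add(1587, Mul(-1058, I))), 2240790, Mul(Add(1587, Mul(-1058, I)), -1695)), -3030022) = Add(Add(2873025, Add(-2098014, Mul(1398676, I)), 2240790, Add(-2689965, Mul(1793310, I))), -3030022) = Add(Add(325836, Mul(3191986, I)), -3030022) = Add(-2704186, Mul(3191986, I))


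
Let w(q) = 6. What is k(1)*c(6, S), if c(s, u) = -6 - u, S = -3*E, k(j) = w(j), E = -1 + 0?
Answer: -54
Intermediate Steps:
E = -1
k(j) = 6
S = 3 (S = -3*(-1) = 3)
k(1)*c(6, S) = 6*(-6 - 1*3) = 6*(-6 - 3) = 6*(-9) = -54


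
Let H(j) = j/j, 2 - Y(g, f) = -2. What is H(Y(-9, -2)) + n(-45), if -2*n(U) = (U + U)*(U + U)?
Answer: -4049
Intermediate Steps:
Y(g, f) = 4 (Y(g, f) = 2 - 1*(-2) = 2 + 2 = 4)
n(U) = -2*U**2 (n(U) = -(U + U)*(U + U)/2 = -2*U*2*U/2 = -2*U**2)
H(j) = 1
H(Y(-9, -2)) + n(-45) = 1 - 2*(-45)**2 = 1 - 2*2025 = 1 - 4050 = -4049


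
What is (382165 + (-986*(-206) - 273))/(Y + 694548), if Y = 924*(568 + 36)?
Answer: 146252/313161 ≈ 0.46702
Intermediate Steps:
Y = 558096 (Y = 924*604 = 558096)
(382165 + (-986*(-206) - 273))/(Y + 694548) = (382165 + (-986*(-206) - 273))/(558096 + 694548) = (382165 + (203116 - 273))/1252644 = (382165 + 202843)*(1/1252644) = 585008*(1/1252644) = 146252/313161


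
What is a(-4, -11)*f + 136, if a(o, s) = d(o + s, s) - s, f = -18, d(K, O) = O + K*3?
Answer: 946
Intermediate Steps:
d(K, O) = O + 3*K
a(o, s) = 3*o + 3*s (a(o, s) = (s + 3*(o + s)) - s = (s + (3*o + 3*s)) - s = (3*o + 4*s) - s = 3*o + 3*s)
a(-4, -11)*f + 136 = (3*(-4) + 3*(-11))*(-18) + 136 = (-12 - 33)*(-18) + 136 = -45*(-18) + 136 = 810 + 136 = 946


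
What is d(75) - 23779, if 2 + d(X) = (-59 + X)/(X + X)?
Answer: -1783567/75 ≈ -23781.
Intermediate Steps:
d(X) = -2 + (-59 + X)/(2*X) (d(X) = -2 + (-59 + X)/(X + X) = -2 + (-59 + X)/((2*X)) = -2 + (-59 + X)*(1/(2*X)) = -2 + (-59 + X)/(2*X))
d(75) - 23779 = (1/2)*(-59 - 3*75)/75 - 23779 = (1/2)*(1/75)*(-59 - 225) - 23779 = (1/2)*(1/75)*(-284) - 23779 = -142/75 - 23779 = -1783567/75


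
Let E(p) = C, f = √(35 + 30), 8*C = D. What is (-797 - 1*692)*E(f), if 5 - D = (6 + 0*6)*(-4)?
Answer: -43181/8 ≈ -5397.6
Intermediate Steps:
D = 29 (D = 5 - (6 + 0*6)*(-4) = 5 - (6 + 0)*(-4) = 5 - 6*(-4) = 5 - 1*(-24) = 5 + 24 = 29)
C = 29/8 (C = (⅛)*29 = 29/8 ≈ 3.6250)
f = √65 ≈ 8.0623
E(p) = 29/8
(-797 - 1*692)*E(f) = (-797 - 1*692)*(29/8) = (-797 - 692)*(29/8) = -1489*29/8 = -43181/8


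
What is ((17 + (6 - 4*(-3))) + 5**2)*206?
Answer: 12360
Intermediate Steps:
((17 + (6 - 4*(-3))) + 5**2)*206 = ((17 + (6 + 12)) + 25)*206 = ((17 + 18) + 25)*206 = (35 + 25)*206 = 60*206 = 12360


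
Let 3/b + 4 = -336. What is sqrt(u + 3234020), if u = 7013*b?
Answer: sqrt(93461389685)/170 ≈ 1798.3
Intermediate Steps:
b = -3/340 (b = 3/(-4 - 336) = 3/(-340) = 3*(-1/340) = -3/340 ≈ -0.0088235)
u = -21039/340 (u = 7013*(-3/340) = -21039/340 ≈ -61.879)
sqrt(u + 3234020) = sqrt(-21039/340 + 3234020) = sqrt(1099545761/340) = sqrt(93461389685)/170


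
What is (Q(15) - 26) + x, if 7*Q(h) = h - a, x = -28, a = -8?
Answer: -355/7 ≈ -50.714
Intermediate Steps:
Q(h) = 8/7 + h/7 (Q(h) = (h - 1*(-8))/7 = (h + 8)/7 = (8 + h)/7 = 8/7 + h/7)
(Q(15) - 26) + x = ((8/7 + (⅐)*15) - 26) - 28 = ((8/7 + 15/7) - 26) - 28 = (23/7 - 26) - 28 = -159/7 - 28 = -355/7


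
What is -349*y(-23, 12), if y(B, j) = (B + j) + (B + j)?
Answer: 7678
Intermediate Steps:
y(B, j) = 2*B + 2*j
-349*y(-23, 12) = -349*(2*(-23) + 2*12) = -349*(-46 + 24) = -349*(-22) = 7678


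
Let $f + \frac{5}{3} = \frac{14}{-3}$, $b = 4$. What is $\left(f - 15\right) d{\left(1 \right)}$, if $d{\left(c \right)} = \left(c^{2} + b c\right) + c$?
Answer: $-128$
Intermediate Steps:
$d{\left(c \right)} = c^{2} + 5 c$ ($d{\left(c \right)} = \left(c^{2} + 4 c\right) + c = c^{2} + 5 c$)
$f = - \frac{19}{3}$ ($f = - \frac{5}{3} + \frac{14}{-3} = - \frac{5}{3} + 14 \left(- \frac{1}{3}\right) = - \frac{5}{3} - \frac{14}{3} = - \frac{19}{3} \approx -6.3333$)
$\left(f - 15\right) d{\left(1 \right)} = \left(- \frac{19}{3} - 15\right) 1 \left(5 + 1\right) = - \frac{64 \cdot 1 \cdot 6}{3} = \left(- \frac{64}{3}\right) 6 = -128$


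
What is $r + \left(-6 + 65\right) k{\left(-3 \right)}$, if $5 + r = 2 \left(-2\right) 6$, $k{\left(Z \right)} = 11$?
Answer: $620$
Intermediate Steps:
$r = -29$ ($r = -5 + 2 \left(-2\right) 6 = -5 - 24 = -29$)
$r + \left(-6 + 65\right) k{\left(-3 \right)} = -29 + \left(-6 + 65\right) 11 = -29 + 59 \cdot 11 = -29 + 649 = 620$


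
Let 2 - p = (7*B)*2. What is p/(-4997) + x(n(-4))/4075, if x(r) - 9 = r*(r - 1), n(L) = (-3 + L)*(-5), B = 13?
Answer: 6724903/20362775 ≈ 0.33025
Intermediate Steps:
p = -180 (p = 2 - 7*13*2 = 2 - 91*2 = 2 - 1*182 = 2 - 182 = -180)
n(L) = 15 - 5*L
x(r) = 9 + r*(-1 + r) (x(r) = 9 + r*(r - 1) = 9 + r*(-1 + r))
p/(-4997) + x(n(-4))/4075 = -180/(-4997) + (9 + (15 - 5*(-4))**2 - (15 - 5*(-4)))/4075 = -180*(-1/4997) + (9 + (15 + 20)**2 - (15 + 20))*(1/4075) = 180/4997 + (9 + 35**2 - 1*35)*(1/4075) = 180/4997 + (9 + 1225 - 35)*(1/4075) = 180/4997 + 1199*(1/4075) = 180/4997 + 1199/4075 = 6724903/20362775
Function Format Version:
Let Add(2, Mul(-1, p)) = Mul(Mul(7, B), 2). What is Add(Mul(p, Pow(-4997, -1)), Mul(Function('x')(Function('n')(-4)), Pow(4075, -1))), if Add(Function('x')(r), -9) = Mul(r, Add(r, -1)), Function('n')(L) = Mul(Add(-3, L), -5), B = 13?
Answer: Rational(6724903, 20362775) ≈ 0.33025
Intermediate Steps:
p = -180 (p = Add(2, Mul(-1, Mul(Mul(7, 13), 2))) = Add(2, Mul(-1, Mul(91, 2))) = Add(2, Mul(-1, 182)) = Add(2, -182) = -180)
Function('n')(L) = Add(15, Mul(-5, L))
Function('x')(r) = Add(9, Mul(r, Add(-1, r))) (Function('x')(r) = Add(9, Mul(r, Add(r, -1))) = Add(9, Mul(r, Add(-1, r))))
Add(Mul(p, Pow(-4997, -1)), Mul(Function('x')(Function('n')(-4)), Pow(4075, -1))) = Add(Mul(-180, Pow(-4997, -1)), Mul(Add(9, Pow(Add(15, Mul(-5, -4)), 2), Mul(-1, Add(15, Mul(-5, -4)))), Pow(4075, -1))) = Add(Mul(-180, Rational(-1, 4997)), Mul(Add(9, Pow(Add(15, 20), 2), Mul(-1, Add(15, 20))), Rational(1, 4075))) = Add(Rational(180, 4997), Mul(Add(9, Pow(35, 2), Mul(-1, 35)), Rational(1, 4075))) = Add(Rational(180, 4997), Mul(Add(9, 1225, -35), Rational(1, 4075))) = Add(Rational(180, 4997), Mul(1199, Rational(1, 4075))) = Add(Rational(180, 4997), Rational(1199, 4075)) = Rational(6724903, 20362775)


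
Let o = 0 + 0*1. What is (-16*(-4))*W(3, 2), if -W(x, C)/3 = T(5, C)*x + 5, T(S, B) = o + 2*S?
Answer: -6720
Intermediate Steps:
o = 0 (o = 0 + 0 = 0)
T(S, B) = 2*S (T(S, B) = 0 + 2*S = 2*S)
W(x, C) = -15 - 30*x (W(x, C) = -3*((2*5)*x + 5) = -3*(10*x + 5) = -3*(5 + 10*x) = -15 - 30*x)
(-16*(-4))*W(3, 2) = (-16*(-4))*(-15 - 30*3) = 64*(-15 - 90) = 64*(-105) = -6720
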